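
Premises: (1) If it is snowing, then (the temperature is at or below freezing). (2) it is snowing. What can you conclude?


Modus ponens: from (P → Q) and P, infer Q.
P = 'it is snowing' is asserted, and P → Q holds, so Q follows.

(the temperature is at or below freezing).


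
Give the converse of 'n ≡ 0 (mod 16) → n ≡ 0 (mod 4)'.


The converse of (P → Q) is (Q → P). It is not in general equivalent to the original.
Here P = 'n ≡ 0 (mod 16)' and Q = 'n ≡ 0 (mod 4)'.

If n ≡ 0 (mod 4), then n ≡ 0 (mod 16).


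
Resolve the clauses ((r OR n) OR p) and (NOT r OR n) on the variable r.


The clauses contain complementary literals r and NOTr.
Resolution eliminates this pair and disjoins the remaining literals (merging duplicates).

(n OR p)


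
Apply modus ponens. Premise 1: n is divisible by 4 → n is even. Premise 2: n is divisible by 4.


Modus ponens: from (P → Q) and P, infer Q.
P = 'n is divisible by 4' is asserted, and P → Q holds, so Q follows.

n is even.


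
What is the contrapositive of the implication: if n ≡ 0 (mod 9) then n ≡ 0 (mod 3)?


The contrapositive of (P → Q) is (¬Q → ¬P); it is logically equivalent to the original.
Here P = 'n ≡ 0 (mod 9)' and Q = 'n ≡ 0 (mod 3)'.

If not (n ≡ 0 (mod 3)), then not (n ≡ 0 (mod 9)).


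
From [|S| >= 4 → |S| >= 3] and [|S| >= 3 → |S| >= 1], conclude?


Hypothetical syllogism: from (P → Q) and (Q → R), infer (P → R).
Chain the two implications through the shared middle term '|S| >= 3'.

|S| >= 4 → |S| >= 1


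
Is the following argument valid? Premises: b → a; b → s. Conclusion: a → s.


This is (no valid rule). There exist truth assignments where the premises are all true but the conclusion is false.

Invalid.


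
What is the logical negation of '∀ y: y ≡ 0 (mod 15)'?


¬(∀ x: φ) = ∃ x: ¬φ, and ¬(∃ x: φ) = ∀ x: ¬φ.
Apply to the universal statement.

∃ y: ¬(y ≡ 0 (mod 15))


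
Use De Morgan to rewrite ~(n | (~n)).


De Morgan: the negation of a disjunction is the conjunction of the negations.
Distribute ~ across |, flipping it to &, and negate each literal.

(~n) & n


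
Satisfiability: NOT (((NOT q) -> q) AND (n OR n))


Search for a satisfying assignment over {n, q}.
Try n=F, q=F: the formula evaluates to T.
A satisfying assignment exists.

Satisfiable.


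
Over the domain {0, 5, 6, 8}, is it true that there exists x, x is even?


Evaluate the predicate on each element: 0:T, 5:F, 6:T, 8:T.
Witness x = 0 satisfies the predicate.

T


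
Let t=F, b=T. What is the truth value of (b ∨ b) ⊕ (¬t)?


Substitute t=F, b=T:
b ∨ b = T ∨ T = T
¬t = T
(b ∨ b) ⊕ (¬t) = T ⊕ T = F

F


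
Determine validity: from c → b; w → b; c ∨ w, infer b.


This matches the form of proof by cases: the conclusion follows in every model of the premises.

Valid.


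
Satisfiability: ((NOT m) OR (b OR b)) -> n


Search for a satisfying assignment over {b, m, n}.
Try b=F, m=T, n=F: the formula evaluates to T.
A satisfying assignment exists.

Satisfiable.


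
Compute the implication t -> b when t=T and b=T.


Implication is false only when antecedent is true and consequent is false.
Substitute: t=T, b=T.
T -> T evaluates to T.

T


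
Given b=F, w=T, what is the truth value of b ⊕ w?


Exclusive or is true when exactly one operand is true.
Substitute: b=F, w=T.
F ⊕ T evaluates to T.

T


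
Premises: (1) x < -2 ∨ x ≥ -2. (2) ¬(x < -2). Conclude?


Disjunctive syllogism: from (P ∨ Q) and ¬P, infer Q.
One disjunct, 'x < -2', is ruled out; the other must hold.

x ≥ -2


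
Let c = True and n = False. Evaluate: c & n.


Conjunction is true only when both operands are true.
Substitute: c=True, n=False.
True & False evaluates to False.

False


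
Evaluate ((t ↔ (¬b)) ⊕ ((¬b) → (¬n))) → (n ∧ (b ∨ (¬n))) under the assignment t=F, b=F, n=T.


Substitute t=F, b=F, n=T:
¬b = T
t ↔ (¬b) = F ↔ T = F
¬b = T
¬n = F
(¬b) → (¬n) = T → F = F
(t ↔ (¬b)) ⊕ ((¬b) → (¬n)) = F ⊕ F = F
¬n = F
b ∨ (¬n) = F ∨ F = F
n ∧ (b ∨ (¬n)) = T ∧ F = F
((t ↔ (¬b)) ⊕ ((¬b) → (¬n))) → (n ∧ (b ∨ (¬n))) = F → F = T

T


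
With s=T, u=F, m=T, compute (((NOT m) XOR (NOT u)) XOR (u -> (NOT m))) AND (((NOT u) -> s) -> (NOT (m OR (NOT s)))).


Substitute s=T, u=F, m=T:
… (earlier sub-steps elided)
NOT m = F
u -> (NOT m) = F -> F = T
((NOT m) XOR (NOT u)) XOR (u -> (NOT m)) = T XOR T = F
NOT u = T
(NOT u) -> s = T -> T = T
NOT s = F
m OR (NOT s) = T OR F = T
NOT (m OR (NOT s)) = F
((NOT u) -> s) -> (NOT (m OR (NOT s))) = T -> F = F
(((NOT m) XOR (NOT u)) XOR (u -> (NOT m))) AND (((NOT u) -> s) -> (NOT (m OR (NOT s)))) = F AND F = F

F


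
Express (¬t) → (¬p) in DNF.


Step 1: Rewrite (¬t) → (¬p) as ¬(¬t) ∨ (¬p).
Step 2: Eliminate any double negations (¬¬X = X).

t ∨ (¬p)


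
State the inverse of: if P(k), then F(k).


The inverse of (P → Q) is (¬P → ¬Q). It is equivalent to the converse, not to the original.
Here P = 'P(k)' and Q = 'F(k)'.

If not (P(k)), then not (F(k)).


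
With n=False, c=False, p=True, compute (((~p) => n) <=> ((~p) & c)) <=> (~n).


Substitute n=False, c=False, p=True:
~p = False
(~p) => n = False => False = True
~p = False
(~p) & c = False & False = False
((~p) => n) <=> ((~p) & c) = True <=> False = False
~n = True
(((~p) => n) <=> ((~p) & c)) <=> (~n) = False <=> True = False

False


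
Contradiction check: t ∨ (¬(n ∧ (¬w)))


Truth table over {n, t, w}:
n | t | w | φ
-------------
F | F | F | T
T | F | F | F
F | T | F | T
T | T | F | T
F | F | T | T
T | F | T | T
F | T | T | T
T | T | T | T
Satisfying assignment at row 1: n=F, t=F, w=F gives T.

No, it is not a contradiction.


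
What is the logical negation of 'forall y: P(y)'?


¬(forall x: φ) = exists x: ¬φ, and ¬(exists x: φ) = forall x: ¬φ.
Apply to the universal statement.

exists y: ~(P(y))


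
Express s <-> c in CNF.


Step 1: Rewrite s ↔ c as (s → c) ∧ (c → s).
Step 2: Rewrite each implication as a disjunction.

((NOT s) OR c) AND ((NOT c) OR s)


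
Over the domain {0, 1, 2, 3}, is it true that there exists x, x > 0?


Evaluate the predicate on each element: 0:F, 1:T, 2:T, 3:T.
Witness x = 1 satisfies the predicate.

T


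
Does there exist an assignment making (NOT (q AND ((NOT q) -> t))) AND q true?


Check all 4 assignments over {q, t}:
q | t | φ
---------
F | F | F
T | F | F
F | T | F
T | T | F
No assignment makes the formula true.

Unsatisfiable.


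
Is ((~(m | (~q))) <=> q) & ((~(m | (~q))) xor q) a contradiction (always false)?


Truth table over {m, q}:
m | q | φ
---------
False | False | False
True | False | False
False | True | False
True | True | False
Every row is false.

Yes, it is a contradiction.


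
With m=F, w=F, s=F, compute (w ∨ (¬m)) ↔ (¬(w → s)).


Substitute m=F, w=F, s=F:
¬m = T
w ∨ (¬m) = F ∨ T = T
w → s = F → F = T
¬(w → s) = F
(w ∨ (¬m)) ↔ (¬(w → s)) = T ↔ F = F

F


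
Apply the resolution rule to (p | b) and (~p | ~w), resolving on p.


The clauses contain complementary literals p and ~p.
Resolution eliminates this pair and disjoins the remaining literals (merging duplicates).

(b | ~w)


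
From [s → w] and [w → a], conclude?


Hypothetical syllogism: from (P → Q) and (Q → R), infer (P → R).
Chain the two implications through the shared middle term 'w'.

s → a


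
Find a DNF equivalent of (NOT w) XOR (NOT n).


Step 1: (¬w) ⊕ (¬n) is true exactly when they disagree: ((¬w) ∧ ¬(¬n)) ∨ (¬(¬w) ∧ (¬n)).
Step 2: Eliminate any double negations (¬¬X = X).

((NOT w) AND n) OR (w AND (NOT n))


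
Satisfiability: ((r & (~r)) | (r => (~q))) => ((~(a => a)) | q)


Search for a satisfying assignment over {a, q, r}.
Try a=False, q=True, r=False: the formula evaluates to True.
A satisfying assignment exists.

Satisfiable.


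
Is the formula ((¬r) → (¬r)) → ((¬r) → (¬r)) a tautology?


Build the truth table over {r}:
r | φ
-----
F | T
T | T
Every row evaluates to true.

Yes, it is a tautology.


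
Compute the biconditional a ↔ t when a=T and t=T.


Biconditional is true when both operands have the same truth value.
Substitute: a=T, t=T.
T ↔ T evaluates to T.

T


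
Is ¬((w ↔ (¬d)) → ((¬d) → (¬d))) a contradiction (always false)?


Truth table over {d, w}:
d | w | φ
---------
F | F | F
T | F | F
F | T | F
T | T | F
Every row is false.

Yes, it is a contradiction.


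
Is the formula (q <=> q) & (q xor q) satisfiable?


Check all 2 assignments over {q}:
q | φ
-----
False | False
True | False
No assignment makes the formula true.

Unsatisfiable.


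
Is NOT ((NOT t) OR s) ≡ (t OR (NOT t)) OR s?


Compare truth tables:
s | t | φ | ψ
-------------
F | F | F | T
T | F | F | T
F | T | T | T
T | T | F | T
They differ at row 1 (s=F, t=F): φ=F but ψ=T.

No, they are not logically equivalent.


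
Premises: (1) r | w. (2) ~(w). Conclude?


Disjunctive syllogism: from (P ∨ Q) and ¬P, infer Q.
One disjunct, 'w', is ruled out; the other must hold.

r


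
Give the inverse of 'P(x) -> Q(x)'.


The inverse of (P → Q) is (¬P → ¬Q). It is equivalent to the converse, not to the original.
Here P = 'P(x)' and Q = 'Q(x)'.

If not (P(x)), then not (Q(x)).


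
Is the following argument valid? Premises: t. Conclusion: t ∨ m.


This matches the form of disjunction introduction: the conclusion follows in every model of the premises.

Valid.


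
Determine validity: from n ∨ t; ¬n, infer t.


This matches the form of disjunctive syllogism: the conclusion follows in every model of the premises.

Valid.


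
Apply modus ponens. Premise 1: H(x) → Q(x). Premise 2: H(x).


Modus ponens: from (P → Q) and P, infer Q.
P = 'H(x)' is asserted, and P → Q holds, so Q follows.

Q(x).


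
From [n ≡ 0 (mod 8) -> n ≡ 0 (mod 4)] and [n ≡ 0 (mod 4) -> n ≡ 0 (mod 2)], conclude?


Hypothetical syllogism: from (P → Q) and (Q → R), infer (P → R).
Chain the two implications through the shared middle term 'n ≡ 0 (mod 4)'.

n ≡ 0 (mod 8) -> n ≡ 0 (mod 2)


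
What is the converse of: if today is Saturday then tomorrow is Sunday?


The converse of (P → Q) is (Q → P). It is not in general equivalent to the original.
Here P = 'today is Saturday' and Q = 'tomorrow is Sunday'.

If tomorrow is Sunday, then today is Saturday.


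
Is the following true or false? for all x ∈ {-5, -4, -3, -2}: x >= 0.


Evaluate the predicate on each element: -5:F, -4:F, -3:F, -2:F.
Counterexample x = -5 fails the predicate.

F


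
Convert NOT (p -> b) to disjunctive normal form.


Step 1: Rewrite implication then negate: ¬(¬p ∨ b) = p ∧ ¬b.

p AND (NOT b)


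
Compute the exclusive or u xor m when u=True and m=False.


Exclusive or is true when exactly one operand is true.
Substitute: u=True, m=False.
True xor False evaluates to True.

True


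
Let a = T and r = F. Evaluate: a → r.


Implication is false only when antecedent is true and consequent is false.
Substitute: a=T, r=F.
T → F evaluates to F.

F


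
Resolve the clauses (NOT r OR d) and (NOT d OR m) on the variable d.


The clauses contain complementary literals d and NOTd.
Resolution eliminates this pair and disjoins the remaining literals (merging duplicates).

(NOT r OR m)


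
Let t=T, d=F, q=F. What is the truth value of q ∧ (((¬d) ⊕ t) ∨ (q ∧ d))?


Substitute t=T, d=F, q=F:
¬d = T
(¬d) ⊕ t = T ⊕ T = F
q ∧ d = F ∧ F = F
((¬d) ⊕ t) ∨ (q ∧ d) = F ∨ F = F
q ∧ (((¬d) ⊕ t) ∨ (q ∧ d)) = F ∧ F = F

F


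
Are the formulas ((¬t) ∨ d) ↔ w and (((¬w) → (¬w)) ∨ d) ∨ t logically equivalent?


Compare truth tables:
d | t | w | φ | ψ
-----------------
F | F | F | F | T
T | F | F | F | T
F | T | F | T | T
T | T | F | F | T
F | F | T | T | T
T | F | T | T | T
F | T | T | F | T
T | T | T | T | T
They differ at row 1 (d=F, t=F, w=F): φ=F but ψ=T.

No, they are not logically equivalent.


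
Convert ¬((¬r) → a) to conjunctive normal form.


Step 1: Rewrite (¬r) → a as ¬(¬r) ∨ a.
Step 2: Negate: ¬(¬(¬r) ∨ a) = (¬r) ∧ ¬a (De Morgan + double negation).

(¬r) ∧ (¬a)


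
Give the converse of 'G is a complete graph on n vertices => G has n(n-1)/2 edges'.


The converse of (P → Q) is (Q → P). It is not in general equivalent to the original.
Here P = 'G is a complete graph on n vertices' and Q = 'G has n(n-1)/2 edges'.

If G has n(n-1)/2 edges, then G is a complete graph on n vertices.


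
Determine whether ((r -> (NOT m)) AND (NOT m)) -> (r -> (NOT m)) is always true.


Build the truth table over {m, r}:
m | r | φ
---------
F | F | T
T | F | T
F | T | T
T | T | T
Every row evaluates to true.

Yes, it is a tautology.


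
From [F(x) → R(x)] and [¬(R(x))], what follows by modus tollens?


Modus tollens: from (P → Q) and ¬Q, infer ¬P.
Q = 'R(x)' is denied; since P → Q, P must also fail.

Not (F(x)).


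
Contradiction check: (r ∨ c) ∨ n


Truth table over {c, n, r}:
c | n | r | φ
-------------
F | F | F | F
T | F | F | T
F | T | F | T
T | T | F | T
F | F | T | T
T | F | T | T
F | T | T | T
T | T | T | T
Satisfying assignment at row 2: c=T, n=F, r=F gives T.

No, it is not a contradiction.


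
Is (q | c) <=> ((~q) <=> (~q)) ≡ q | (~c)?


Compare truth tables:
c | q | φ | ψ
-------------
False | False | False | True
True | False | True | False
False | True | True | True
True | True | True | True
They differ at row 1 (c=False, q=False): φ=False but ψ=True.

No, they are not logically equivalent.


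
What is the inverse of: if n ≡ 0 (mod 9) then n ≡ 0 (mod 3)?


The inverse of (P → Q) is (¬P → ¬Q). It is equivalent to the converse, not to the original.
Here P = 'n ≡ 0 (mod 9)' and Q = 'n ≡ 0 (mod 3)'.

If not (n ≡ 0 (mod 9)), then not (n ≡ 0 (mod 3)).


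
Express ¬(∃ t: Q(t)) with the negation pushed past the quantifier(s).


¬(∀ x: φ) = ∃ x: ¬φ, and ¬(∃ x: φ) = ∀ x: ¬φ.
Apply to the existential statement.

∀ t: ¬(Q(t))


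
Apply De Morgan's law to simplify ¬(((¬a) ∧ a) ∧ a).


De Morgan: the negation of a conjunction is the disjunction of the negations.
Distribute ¬ across ∧, flipping it to ∨, and negate each literal.

(a ∨ (¬a)) ∨ (¬a)


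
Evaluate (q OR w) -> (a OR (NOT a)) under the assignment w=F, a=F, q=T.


Substitute w=F, a=F, q=T:
q OR w = T OR F = T
NOT a = T
a OR (NOT a) = F OR T = T
(q OR w) -> (a OR (NOT a)) = T -> T = T

T


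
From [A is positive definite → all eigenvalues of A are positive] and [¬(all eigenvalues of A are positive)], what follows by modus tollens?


Modus tollens: from (P → Q) and ¬Q, infer ¬P.
Q = 'all eigenvalues of A are positive' is denied; since P → Q, P must also fail.

Not (A is positive definite).


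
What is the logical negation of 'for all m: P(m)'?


¬(for all x: φ) = there exists x: ¬φ, and ¬(there exists x: φ) = for all x: ¬φ.
Apply to the universal statement.

there exists m: NOT(P(m))


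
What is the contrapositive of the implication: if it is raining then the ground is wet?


The contrapositive of (P → Q) is (¬Q → ¬P); it is logically equivalent to the original.
Here P = 'it is raining' and Q = 'the ground is wet'.

If not (the ground is wet), then not (it is raining).


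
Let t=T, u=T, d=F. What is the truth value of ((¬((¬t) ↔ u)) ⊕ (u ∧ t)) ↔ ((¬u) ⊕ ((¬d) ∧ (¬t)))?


Substitute t=T, u=T, d=F:
… (earlier sub-steps elided)
(¬t) ↔ u = F ↔ T = F
¬((¬t) ↔ u) = T
u ∧ t = T ∧ T = T
(¬((¬t) ↔ u)) ⊕ (u ∧ t) = T ⊕ T = F
¬u = F
¬d = T
¬t = F
(¬d) ∧ (¬t) = T ∧ F = F
(¬u) ⊕ ((¬d) ∧ (¬t)) = F ⊕ F = F
((¬((¬t) ↔ u)) ⊕ (u ∧ t)) ↔ ((¬u) ⊕ ((¬d) ∧ (¬t))) = F ↔ F = T

T


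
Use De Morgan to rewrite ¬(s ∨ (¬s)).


De Morgan: the negation of a disjunction is the conjunction of the negations.
Distribute ¬ across ∨, flipping it to ∧, and negate each literal.

(¬s) ∧ s


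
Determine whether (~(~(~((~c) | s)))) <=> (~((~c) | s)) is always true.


Build the truth table over {c, s}:
c | s | φ
---------
False | False | True
True | False | True
False | True | True
True | True | True
Every row evaluates to true.

Yes, it is a tautology.


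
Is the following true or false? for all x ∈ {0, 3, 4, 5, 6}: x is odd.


Evaluate the predicate on each element: 0:F, 3:T, 4:F, 5:T, 6:F.
Counterexample x = 0 fails the predicate.

F


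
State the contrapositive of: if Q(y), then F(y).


The contrapositive of (P → Q) is (¬Q → ¬P); it is logically equivalent to the original.
Here P = 'Q(y)' and Q = 'F(y)'.

If not (F(y)), then not (Q(y)).


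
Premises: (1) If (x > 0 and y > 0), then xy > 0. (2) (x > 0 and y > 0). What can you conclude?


Modus ponens: from (P → Q) and P, infer Q.
P = '(x > 0 and y > 0)' is asserted, and P → Q holds, so Q follows.

xy > 0.


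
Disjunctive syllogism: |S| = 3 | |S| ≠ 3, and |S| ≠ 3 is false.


Disjunctive syllogism: from (P ∨ Q) and ¬P, infer Q.
One disjunct, '|S| ≠ 3', is ruled out; the other must hold.

|S| = 3


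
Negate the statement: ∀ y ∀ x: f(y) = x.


Negation flips each quantifier (∀↔∃) and negates the inner predicate.
¬(∀ y ∀ x: φ) = ∃ y ∃ x: ¬φ.

∃ y ∃ x: ¬(f(y) = x)


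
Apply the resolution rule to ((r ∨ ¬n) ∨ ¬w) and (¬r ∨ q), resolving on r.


The clauses contain complementary literals r and ¬r.
Resolution eliminates this pair and disjoins the remaining literals (merging duplicates).

((¬n ∨ ¬w) ∨ q)


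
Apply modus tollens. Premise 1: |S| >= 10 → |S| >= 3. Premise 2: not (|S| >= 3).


Modus tollens: from (P → Q) and ¬Q, infer ¬P.
Q = '|S| >= 3' is denied; since P → Q, P must also fail.

Not (|S| >= 10).


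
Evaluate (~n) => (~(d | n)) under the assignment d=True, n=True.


Substitute d=True, n=True:
~n = False
d | n = True | True = True
~(d | n) = False
(~n) => (~(d | n)) = False => False = True

True


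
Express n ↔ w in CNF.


Step 1: Rewrite n ↔ w as (n → w) ∧ (w → n).
Step 2: Rewrite each implication as a disjunction.

((¬n) ∨ w) ∧ ((¬w) ∨ n)


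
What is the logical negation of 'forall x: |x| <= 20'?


¬(forall x: φ) = exists x: ¬φ, and ¬(exists x: φ) = forall x: ¬φ.
Apply to the universal statement.

exists x: ~(|x| <= 20)


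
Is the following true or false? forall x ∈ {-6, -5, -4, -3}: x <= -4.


Evaluate the predicate on each element: -6:True, -5:True, -4:True, -3:False.
Counterexample x = -3 fails the predicate.

False


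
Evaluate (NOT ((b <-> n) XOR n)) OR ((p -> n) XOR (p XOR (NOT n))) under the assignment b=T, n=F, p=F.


Substitute b=T, n=F, p=F:
b <-> n = T <-> F = F
(b <-> n) XOR n = F XOR F = F
NOT ((b <-> n) XOR n) = T
p -> n = F -> F = T
NOT n = T
p XOR (NOT n) = F XOR T = T
(p -> n) XOR (p XOR (NOT n)) = T XOR T = F
(NOT ((b <-> n) XOR n)) OR ((p -> n) XOR (p XOR (NOT n))) = T OR F = T

T


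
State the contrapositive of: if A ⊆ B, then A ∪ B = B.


The contrapositive of (P → Q) is (¬Q → ¬P); it is logically equivalent to the original.
Here P = 'A ⊆ B' and Q = 'A ∪ B = B'.

If not (A ∪ B = B), then not (A ⊆ B).


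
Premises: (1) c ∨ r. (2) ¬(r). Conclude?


Disjunctive syllogism: from (P ∨ Q) and ¬P, infer Q.
One disjunct, 'r', is ruled out; the other must hold.

c


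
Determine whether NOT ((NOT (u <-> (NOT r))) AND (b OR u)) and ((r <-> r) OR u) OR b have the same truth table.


Compare truth tables:
b | r | u | φ | ψ
-----------------
F | F | F | T | T
T | F | F | F | T
F | T | F | T | T
T | T | F | T | T
F | F | T | T | T
T | F | T | T | T
F | T | T | F | T
T | T | T | F | T
They differ at row 2 (b=T, r=F, u=F): φ=F but ψ=T.

No, they are not logically equivalent.


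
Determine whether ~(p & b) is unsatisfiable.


Truth table over {b, p}:
b | p | φ
---------
False | False | True
True | False | True
False | True | True
True | True | False
Satisfying assignment at row 1: b=False, p=False gives True.

No, it is not a contradiction.


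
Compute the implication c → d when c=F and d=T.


Implication is false only when antecedent is true and consequent is false.
Substitute: c=F, d=T.
F → T evaluates to T.

T


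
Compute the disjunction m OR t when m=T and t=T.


Disjunction is false only when both operands are false.
Substitute: m=T, t=T.
T OR T evaluates to T.

T


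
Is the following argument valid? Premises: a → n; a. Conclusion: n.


This matches the form of modus ponens: the conclusion follows in every model of the premises.

Valid.


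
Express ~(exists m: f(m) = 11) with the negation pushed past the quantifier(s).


¬(forall x: φ) = exists x: ¬φ, and ¬(exists x: φ) = forall x: ¬φ.
Apply to the existential statement.

forall m: ~(f(m) = 11)


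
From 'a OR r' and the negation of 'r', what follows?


Disjunctive syllogism: from (P ∨ Q) and ¬P, infer Q.
One disjunct, 'r', is ruled out; the other must hold.

a


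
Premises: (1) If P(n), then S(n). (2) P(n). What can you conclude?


Modus ponens: from (P → Q) and P, infer Q.
P = 'P(n)' is asserted, and P → Q holds, so Q follows.

S(n).


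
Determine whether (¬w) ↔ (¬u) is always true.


Build the truth table over {u, w}:
u | w | φ
---------
F | F | T
T | F | F
F | T | F
T | T | T
Counterexample at row 2: with u=T, w=F, the formula is F.

No, it is not a tautology.


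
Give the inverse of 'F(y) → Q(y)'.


The inverse of (P → Q) is (¬P → ¬Q). It is equivalent to the converse, not to the original.
Here P = 'F(y)' and Q = 'Q(y)'.

If not (F(y)), then not (Q(y)).


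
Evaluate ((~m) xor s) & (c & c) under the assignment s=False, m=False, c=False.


Substitute s=False, m=False, c=False:
~m = True
(~m) xor s = True xor False = True
c & c = False & False = False
((~m) xor s) & (c & c) = True & False = False

False


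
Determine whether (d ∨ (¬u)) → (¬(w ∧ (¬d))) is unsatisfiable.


Truth table over {d, u, w}:
d | u | w | φ
-------------
F | F | F | T
T | F | F | T
F | T | F | T
T | T | F | T
F | F | T | F
T | F | T | T
F | T | T | T
T | T | T | T
Satisfying assignment at row 1: d=F, u=F, w=F gives T.

No, it is not a contradiction.


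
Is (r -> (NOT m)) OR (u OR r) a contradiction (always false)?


Truth table over {m, r, u}:
m | r | u | φ
-------------
F | F | F | T
T | F | F | T
F | T | F | T
T | T | F | T
F | F | T | T
T | F | T | T
F | T | T | T
T | T | T | T
Satisfying assignment at row 1: m=F, r=F, u=F gives T.

No, it is not a contradiction.


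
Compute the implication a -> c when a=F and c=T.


Implication is false only when antecedent is true and consequent is false.
Substitute: a=F, c=T.
F -> T evaluates to T.

T


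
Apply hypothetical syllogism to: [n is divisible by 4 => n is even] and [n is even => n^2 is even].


Hypothetical syllogism: from (P → Q) and (Q → R), infer (P → R).
Chain the two implications through the shared middle term 'n is even'.

n is divisible by 4 => n^2 is even


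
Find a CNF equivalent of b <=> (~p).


Step 1: Rewrite b ↔ (¬p) as (b → (¬p)) ∧ ((¬p) → b).
Step 2: Rewrite each implication as a disjunction.
Step 3: Eliminate any double negations (¬¬X = X).

((~b) | (~p)) & (p | b)


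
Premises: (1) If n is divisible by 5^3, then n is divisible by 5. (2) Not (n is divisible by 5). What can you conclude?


Modus tollens: from (P → Q) and ¬Q, infer ¬P.
Q = 'n is divisible by 5' is denied; since P → Q, P must also fail.

Not (n is divisible by 5^3).


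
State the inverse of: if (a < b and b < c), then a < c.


The inverse of (P → Q) is (¬P → ¬Q). It is equivalent to the converse, not to the original.
Here P = '(a < b and b < c)' and Q = 'a < c'.

If not ((a < b and b < c)), then not (a < c).


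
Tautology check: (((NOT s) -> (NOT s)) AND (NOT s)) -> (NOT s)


Build the truth table over {s}:
s | φ
-----
F | T
T | T
Every row evaluates to true.

Yes, it is a tautology.


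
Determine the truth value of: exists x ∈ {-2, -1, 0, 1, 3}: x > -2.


Evaluate the predicate on each element: -2:False, -1:True, 0:True, 1:True, 3:True.
Witness x = -1 satisfies the predicate.

True


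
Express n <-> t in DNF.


Step 1: n ↔ t is true exactly when both agree: (n ∧ t) ∨ (¬n ∧ ¬t).

(n AND t) OR ((NOT n) AND (NOT t))


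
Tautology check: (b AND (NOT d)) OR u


Build the truth table over {b, d, u}:
b | d | u | φ
-------------
F | F | F | F
T | F | F | T
F | T | F | F
T | T | F | F
F | F | T | T
T | F | T | T
F | T | T | T
T | T | T | T
Counterexample at row 1: with b=F, d=F, u=F, the formula is F.

No, it is not a tautology.


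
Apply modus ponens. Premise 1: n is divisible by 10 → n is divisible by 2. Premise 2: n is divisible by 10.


Modus ponens: from (P → Q) and P, infer Q.
P = 'n is divisible by 10' is asserted, and P → Q holds, so Q follows.

n is divisible by 2.


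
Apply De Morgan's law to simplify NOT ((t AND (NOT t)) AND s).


De Morgan: the negation of a conjunction is the disjunction of the negations.
Distribute NOT across AND, flipping it to OR, and negate each literal.

((NOT t) OR t) OR (NOT s)


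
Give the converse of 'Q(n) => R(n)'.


The converse of (P → Q) is (Q → P). It is not in general equivalent to the original.
Here P = 'Q(n)' and Q = 'R(n)'.

If R(n), then Q(n).


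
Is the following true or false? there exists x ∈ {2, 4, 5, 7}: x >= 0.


Evaluate the predicate on each element: 2:T, 4:T, 5:T, 7:T.
Witness x = 2 satisfies the predicate.

T


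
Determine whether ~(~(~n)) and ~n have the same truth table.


Compare truth tables:
n | φ | ψ
---------
False | True | True
True | False | False
The columns φ and ψ agree on every row.

Yes, they are logically equivalent.


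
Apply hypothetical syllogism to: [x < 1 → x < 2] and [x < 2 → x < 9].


Hypothetical syllogism: from (P → Q) and (Q → R), infer (P → R).
Chain the two implications through the shared middle term 'x < 2'.

x < 1 → x < 9


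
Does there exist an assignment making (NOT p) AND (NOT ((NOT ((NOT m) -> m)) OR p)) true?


Search for a satisfying assignment over {m, p}.
Try m=T, p=F: the formula evaluates to T.
A satisfying assignment exists.

Satisfiable.


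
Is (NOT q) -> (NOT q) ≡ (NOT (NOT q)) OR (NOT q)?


Compare truth tables:
q | φ | ψ
---------
F | T | T
T | T | T
The columns φ and ψ agree on every row.

Yes, they are logically equivalent.


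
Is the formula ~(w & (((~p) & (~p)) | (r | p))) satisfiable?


Search for a satisfying assignment over {p, r, w}.
Try p=False, r=False, w=False: the formula evaluates to True.
A satisfying assignment exists.

Satisfiable.


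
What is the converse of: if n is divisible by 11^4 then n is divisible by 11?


The converse of (P → Q) is (Q → P). It is not in general equivalent to the original.
Here P = 'n is divisible by 11^4' and Q = 'n is divisible by 11'.

If n is divisible by 11, then n is divisible by 11^4.


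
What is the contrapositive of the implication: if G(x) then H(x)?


The contrapositive of (P → Q) is (¬Q → ¬P); it is logically equivalent to the original.
Here P = 'G(x)' and Q = 'H(x)'.

If not (H(x)), then not (G(x)).


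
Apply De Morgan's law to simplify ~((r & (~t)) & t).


De Morgan: the negation of a conjunction is the disjunction of the negations.
Distribute ~ across &, flipping it to |, and negate each literal.

((~r) | t) | (~t)


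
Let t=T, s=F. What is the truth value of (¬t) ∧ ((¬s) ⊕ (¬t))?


Substitute t=T, s=F:
¬t = F
¬s = T
¬t = F
(¬s) ⊕ (¬t) = T ⊕ F = T
(¬t) ∧ ((¬s) ⊕ (¬t)) = F ∧ T = F

F


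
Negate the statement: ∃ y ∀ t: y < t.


Negation flips each quantifier (∀↔∃) and negates the inner predicate.
¬(∃ y ∀ t: φ) = ∀ y ∃ t: ¬φ.

∀ y ∃ t: ¬(y < t)


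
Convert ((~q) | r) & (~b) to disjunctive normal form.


Step 1: Distribute ∧ over ∨: ((¬q) ∨ r) ∧ (¬b) = ((¬q) ∧ (¬b)) ∨ (r ∧ (¬b)).

((~q) & (~b)) | (r & (~b))


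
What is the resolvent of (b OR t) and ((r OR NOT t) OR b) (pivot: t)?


The clauses contain complementary literals t and NOTt.
Resolution eliminates this pair and disjoins the remaining literals (merging duplicates).

(b OR r)


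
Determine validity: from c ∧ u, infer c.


This matches the form of conjunction elimination: the conclusion follows in every model of the premises.

Valid.


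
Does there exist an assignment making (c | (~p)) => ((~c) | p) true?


Search for a satisfying assignment over {c, p}.
Try c=False, p=False: the formula evaluates to True.
A satisfying assignment exists.

Satisfiable.


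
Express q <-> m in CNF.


Step 1: Rewrite q ↔ m as (q → m) ∧ (m → q).
Step 2: Rewrite each implication as a disjunction.

((NOT q) OR m) AND ((NOT m) OR q)


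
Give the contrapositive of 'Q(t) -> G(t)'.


The contrapositive of (P → Q) is (¬Q → ¬P); it is logically equivalent to the original.
Here P = 'Q(t)' and Q = 'G(t)'.

If not (G(t)), then not (Q(t)).


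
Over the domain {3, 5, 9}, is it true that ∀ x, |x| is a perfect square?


Evaluate the predicate on each element: 3:F, 5:F, 9:T.
Counterexample x = 3 fails the predicate.

F


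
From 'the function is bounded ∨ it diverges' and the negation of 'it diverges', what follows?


Disjunctive syllogism: from (P ∨ Q) and ¬P, infer Q.
One disjunct, 'it diverges', is ruled out; the other must hold.

the function is bounded


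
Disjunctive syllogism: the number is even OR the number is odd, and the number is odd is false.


Disjunctive syllogism: from (P ∨ Q) and ¬P, infer Q.
One disjunct, 'the number is odd', is ruled out; the other must hold.

the number is even


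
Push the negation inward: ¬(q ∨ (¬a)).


De Morgan: the negation of a disjunction is the conjunction of the negations.
Distribute ¬ across ∨, flipping it to ∧, and negate each literal.

(¬q) ∧ a


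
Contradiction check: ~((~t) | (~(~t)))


Truth table over {t}:
t | φ
-----
False | False
True | False
Every row is false.

Yes, it is a contradiction.


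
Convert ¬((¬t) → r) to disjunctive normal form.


Step 1: Rewrite implication then negate: ¬(¬(¬t) ∨ r) = (¬t) ∧ ¬r.

(¬t) ∧ (¬r)


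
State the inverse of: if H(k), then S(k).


The inverse of (P → Q) is (¬P → ¬Q). It is equivalent to the converse, not to the original.
Here P = 'H(k)' and Q = 'S(k)'.

If not (H(k)), then not (S(k)).


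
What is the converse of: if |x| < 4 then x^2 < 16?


The converse of (P → Q) is (Q → P). It is not in general equivalent to the original.
Here P = '|x| < 4' and Q = 'x^2 < 16'.

If x^2 < 16, then |x| < 4.


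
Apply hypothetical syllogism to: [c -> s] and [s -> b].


Hypothetical syllogism: from (P → Q) and (Q → R), infer (P → R).
Chain the two implications through the shared middle term 's'.

c -> b


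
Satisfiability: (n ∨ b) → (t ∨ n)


Search for a satisfying assignment over {b, n, t}.
Try b=F, n=F, t=F: the formula evaluates to T.
A satisfying assignment exists.

Satisfiable.


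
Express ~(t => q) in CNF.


Step 1: Rewrite t → q as ¬t ∨ q.
Step 2: Negate: ¬(¬t ∨ q) = t ∧ ¬q (De Morgan + double negation).

t & (~q)


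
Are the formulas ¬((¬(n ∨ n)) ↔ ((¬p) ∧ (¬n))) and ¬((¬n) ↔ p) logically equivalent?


Compare truth tables:
n | p | φ | ψ
-------------
F | F | F | T
T | F | F | F
F | T | T | F
T | T | F | T
They differ at row 1 (n=F, p=F): φ=F but ψ=T.

No, they are not logically equivalent.


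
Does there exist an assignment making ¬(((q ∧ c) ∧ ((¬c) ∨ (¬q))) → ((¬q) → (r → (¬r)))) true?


Check all 8 assignments over {c, q, r}:
c | q | r | φ
-------------
F | F | F | F
T | F | F | F
F | T | F | F
T | T | F | F
F | F | T | F
T | F | T | F
F | T | T | F
T | T | T | F
No assignment makes the formula true.

Unsatisfiable.


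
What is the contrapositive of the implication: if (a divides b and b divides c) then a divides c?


The contrapositive of (P → Q) is (¬Q → ¬P); it is logically equivalent to the original.
Here P = '(a divides b and b divides c)' and Q = 'a divides c'.

If not (a divides c), then not ((a divides b and b divides c)).


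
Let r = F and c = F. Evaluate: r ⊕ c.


Exclusive or is true when exactly one operand is true.
Substitute: r=F, c=F.
F ⊕ F evaluates to F.

F


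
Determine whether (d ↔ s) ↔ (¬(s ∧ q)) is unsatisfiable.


Truth table over {d, q, s}:
d | q | s | φ
-------------
F | F | F | T
T | F | F | F
F | T | F | T
T | T | F | F
F | F | T | F
T | F | T | T
F | T | T | T
T | T | T | F
Satisfying assignment at row 1: d=F, q=F, s=F gives T.

No, it is not a contradiction.


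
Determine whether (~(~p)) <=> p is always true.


Build the truth table over {p}:
p | φ
-----
False | True
True | True
Every row evaluates to true.

Yes, it is a tautology.


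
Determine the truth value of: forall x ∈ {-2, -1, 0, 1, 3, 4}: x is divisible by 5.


Evaluate the predicate on each element: -2:False, -1:False, 0:True, 1:False, 3:False, 4:False.
Counterexample x = -2 fails the predicate.

False


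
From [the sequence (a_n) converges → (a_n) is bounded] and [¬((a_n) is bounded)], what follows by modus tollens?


Modus tollens: from (P → Q) and ¬Q, infer ¬P.
Q = '(a_n) is bounded' is denied; since P → Q, P must also fail.

Not (the sequence (a_n) converges).


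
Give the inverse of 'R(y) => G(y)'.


The inverse of (P → Q) is (¬P → ¬Q). It is equivalent to the converse, not to the original.
Here P = 'R(y)' and Q = 'G(y)'.

If not (R(y)), then not (G(y)).


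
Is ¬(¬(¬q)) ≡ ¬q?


Compare truth tables:
q | φ | ψ
---------
F | T | T
T | F | F
The columns φ and ψ agree on every row.

Yes, they are logically equivalent.


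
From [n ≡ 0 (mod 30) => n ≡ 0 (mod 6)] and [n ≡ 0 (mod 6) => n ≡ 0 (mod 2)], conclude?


Hypothetical syllogism: from (P → Q) and (Q → R), infer (P → R).
Chain the two implications through the shared middle term 'n ≡ 0 (mod 6)'.

n ≡ 0 (mod 30) => n ≡ 0 (mod 2)


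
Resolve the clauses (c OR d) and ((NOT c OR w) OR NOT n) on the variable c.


The clauses contain complementary literals c and NOTc.
Resolution eliminates this pair and disjoins the remaining literals (merging duplicates).

((d OR w) OR NOT n)


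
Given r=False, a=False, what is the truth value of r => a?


Implication is false only when antecedent is true and consequent is false.
Substitute: r=False, a=False.
False => False evaluates to True.

True


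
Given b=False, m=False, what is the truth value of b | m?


Disjunction is false only when both operands are false.
Substitute: b=False, m=False.
False | False evaluates to False.

False


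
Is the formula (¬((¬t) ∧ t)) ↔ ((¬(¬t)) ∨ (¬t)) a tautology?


Build the truth table over {t}:
t | φ
-----
F | T
T | T
Every row evaluates to true.

Yes, it is a tautology.


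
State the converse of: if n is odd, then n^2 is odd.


The converse of (P → Q) is (Q → P). It is not in general equivalent to the original.
Here P = 'n is odd' and Q = 'n^2 is odd'.

If n^2 is odd, then n is odd.


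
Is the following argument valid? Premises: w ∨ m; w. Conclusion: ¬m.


This is affirming a disjunct (fallacy). There exist truth assignments where the premises are all true but the conclusion is false.

Invalid.


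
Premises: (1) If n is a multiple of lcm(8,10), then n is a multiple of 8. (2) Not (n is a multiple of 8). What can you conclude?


Modus tollens: from (P → Q) and ¬Q, infer ¬P.
Q = 'n is a multiple of 8' is denied; since P → Q, P must also fail.

Not (n is a multiple of lcm(8,10)).


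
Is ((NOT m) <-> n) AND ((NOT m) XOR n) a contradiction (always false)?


Truth table over {m, n}:
m | n | φ
---------
F | F | F
T | F | F
F | T | F
T | T | F
Every row is false.

Yes, it is a contradiction.


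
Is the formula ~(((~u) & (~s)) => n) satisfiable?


Search for a satisfying assignment over {n, s, u}.
Try n=False, s=False, u=False: the formula evaluates to True.
A satisfying assignment exists.

Satisfiable.


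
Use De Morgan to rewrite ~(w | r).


De Morgan: the negation of a disjunction is the conjunction of the negations.
Distribute ~ across |, flipping it to &, and negate each literal.

(~w) & (~r)


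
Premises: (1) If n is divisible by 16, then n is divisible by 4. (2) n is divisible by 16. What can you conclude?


Modus ponens: from (P → Q) and P, infer Q.
P = 'n is divisible by 16' is asserted, and P → Q holds, so Q follows.

n is divisible by 4.


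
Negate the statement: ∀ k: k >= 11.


¬(∀ x: φ) = ∃ x: ¬φ, and ¬(∃ x: φ) = ∀ x: ¬φ.
Apply to the universal statement.

∃ k: ¬(k >= 11)


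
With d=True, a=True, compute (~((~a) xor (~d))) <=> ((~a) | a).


Substitute d=True, a=True:
~a = False
~d = False
(~a) xor (~d) = False xor False = False
~((~a) xor (~d)) = True
~a = False
(~a) | a = False | True = True
(~((~a) xor (~d))) <=> ((~a) | a) = True <=> True = True

True


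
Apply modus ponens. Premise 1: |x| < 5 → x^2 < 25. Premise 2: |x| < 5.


Modus ponens: from (P → Q) and P, infer Q.
P = '|x| < 5' is asserted, and P → Q holds, so Q follows.

x^2 < 25.


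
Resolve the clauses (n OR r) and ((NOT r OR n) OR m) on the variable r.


The clauses contain complementary literals r and NOTr.
Resolution eliminates this pair and disjoins the remaining literals (merging duplicates).

(n OR m)


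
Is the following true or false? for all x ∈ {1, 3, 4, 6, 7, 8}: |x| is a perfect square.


Evaluate the predicate on each element: 1:T, 3:F, 4:T, 6:F, 7:F, 8:F.
Counterexample x = 3 fails the predicate.

F


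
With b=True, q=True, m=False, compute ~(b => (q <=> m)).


Substitute b=True, q=True, m=False:
q <=> m = True <=> False = False
b => (q <=> m) = True => False = False
~(b => (q <=> m)) = True

True


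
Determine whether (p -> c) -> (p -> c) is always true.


Build the truth table over {c, p}:
c | p | φ
---------
F | F | T
T | F | T
F | T | T
T | T | T
Every row evaluates to true.

Yes, it is a tautology.


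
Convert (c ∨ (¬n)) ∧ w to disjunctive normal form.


Step 1: Distribute ∧ over ∨: (c ∨ (¬n)) ∧ w = (c ∧ w) ∨ ((¬n) ∧ w).

(c ∧ w) ∨ ((¬n) ∧ w)


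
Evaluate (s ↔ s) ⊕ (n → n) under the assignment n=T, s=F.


Substitute n=T, s=F:
s ↔ s = F ↔ F = T
n → n = T → T = T
(s ↔ s) ⊕ (n → n) = T ⊕ T = F

F


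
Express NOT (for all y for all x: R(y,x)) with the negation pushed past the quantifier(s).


Negation flips each quantifier (∀↔∃) and negates the inner predicate.
¬(for all y for all x: φ) = there exists y there exists x: ¬φ.

there exists y there exists x: NOT(R(y,x))


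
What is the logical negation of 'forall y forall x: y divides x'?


Negation flips each quantifier (∀↔∃) and negates the inner predicate.
¬(forall y forall x: φ) = exists y exists x: ¬φ.

exists y exists x: ~(y divides x)


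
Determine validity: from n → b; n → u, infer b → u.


This is (no valid rule). There exist truth assignments where the premises are all true but the conclusion is false.

Invalid.
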